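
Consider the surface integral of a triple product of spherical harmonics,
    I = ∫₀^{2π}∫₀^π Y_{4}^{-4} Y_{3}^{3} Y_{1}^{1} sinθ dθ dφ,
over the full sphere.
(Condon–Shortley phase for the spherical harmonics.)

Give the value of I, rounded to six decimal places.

0.325735

Checks pass: Σm=0; 8 even; l₃=1∈[1,7].
(2·4+1)(2·3+1)(2·1+1) = 189
Δ: 6! 2! 0! / 9! → 1/252
sum: t=3:−1/36 = -1/36
3j²(4 3 1; 0 0 0) = Δ·Π!·Σ² = 4/63  (sign +1)
sum: t=6:+1/1440 = 1/1440
3j²(4 3 1; -4 3 1) = Δ·Π!·Σ² = 1/9  (sign +1)
combine: 4πI² = 189·4/63·1/9 = 4/3
take √, sign +1: I = 0.32573501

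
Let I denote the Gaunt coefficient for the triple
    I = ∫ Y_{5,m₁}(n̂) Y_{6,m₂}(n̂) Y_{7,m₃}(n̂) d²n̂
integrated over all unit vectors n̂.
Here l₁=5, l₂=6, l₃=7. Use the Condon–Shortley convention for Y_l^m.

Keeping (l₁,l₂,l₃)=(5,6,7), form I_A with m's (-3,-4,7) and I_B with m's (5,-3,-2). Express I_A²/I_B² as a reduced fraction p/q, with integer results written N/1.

143/84

l's match ⇒ only the (l;m) 3-j factors differ between A and B.
A: triangle coeff Δ(5,6,7) = 1/174594420; Σ_t [2,2]: t=2:+1/116121600 = 1/116121600; (3j)²=7/323 [(5 6 7; -3 -4 7)], sign=+1
B: triangle coeff Δ(5,6,7) = 1/174594420; Σ_t [0,0]: t=0:+1/12441600 = 1/12441600; (3j)²=588/46189 [(5 6 7; 5 -3 -2)], sign=-1
I_A²/I_B² = (7/323)/(588/46189) = 143/84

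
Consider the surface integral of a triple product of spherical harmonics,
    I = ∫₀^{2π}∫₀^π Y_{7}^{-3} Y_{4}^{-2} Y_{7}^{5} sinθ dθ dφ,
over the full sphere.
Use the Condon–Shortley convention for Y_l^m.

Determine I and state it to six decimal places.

-0.100310

m-sum 0 ✓  L=18 even ✓  3≤7≤11 ✓
Π(2lᵢ+1) = 15×9×15 = 2025
triangle coeff Δ(7,4,7) = 1/58198140
Σ_t [0,4]: t=0:+1/17418240 t=1:−1/622080 t=2:+1/230400 t=3:−1/622080 t=4:+1/17418240 = 1/806400
(3j)²=2268/230945 [(7 4 7; 0 0 0)], sign=-1
Σ_t [0,2]: t=0:+1/348364800 t=1:−1/13063680 t=2:+1/7741440 = 29/522547200
(3j)²=1682/264537 [(7 4 7; -3 -2 5)], sign=+1
⇒ 4πI² = 24523560/193947611
I = (-1)√(24523560/193947611/(4π)) = -0.10031009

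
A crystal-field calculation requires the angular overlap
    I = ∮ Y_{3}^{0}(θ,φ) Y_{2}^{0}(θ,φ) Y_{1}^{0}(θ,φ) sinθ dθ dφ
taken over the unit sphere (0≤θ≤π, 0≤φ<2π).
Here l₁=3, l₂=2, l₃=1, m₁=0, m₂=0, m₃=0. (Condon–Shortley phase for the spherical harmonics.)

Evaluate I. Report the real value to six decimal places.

0.247767

m-sum 0 ✓  L=6 even ✓  1≤1≤5 ✓
Π(2lᵢ+1) = 7×5×3 = 105
triangle coeff Δ(3,2,1) = 1/105
Σ_t [2,2]: t=2:+1/4 = 1/4
(3j)²=3/35 [(3 2 1; 0 0 0)], sign=-1
(m-triple is (0,0,0) — same symbol as above.)
⇒ 4πI² = 27/35
I = (+1)√(27/35/(4π)) = 0.24776670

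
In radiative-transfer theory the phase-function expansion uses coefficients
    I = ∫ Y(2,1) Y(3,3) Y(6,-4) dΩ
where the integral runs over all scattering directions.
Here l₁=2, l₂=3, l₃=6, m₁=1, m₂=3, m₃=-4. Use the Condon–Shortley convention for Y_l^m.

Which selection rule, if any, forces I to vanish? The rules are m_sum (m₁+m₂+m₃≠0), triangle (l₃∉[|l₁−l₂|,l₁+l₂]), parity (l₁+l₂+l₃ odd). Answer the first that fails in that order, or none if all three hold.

azimuthal sum: 1 + 3 − 4 = 0  ✓
1 ≤ 6 ≤ 5 (triangle on l)  ✗
L = 2 + 3 + 6 = 11 (odd)

triangle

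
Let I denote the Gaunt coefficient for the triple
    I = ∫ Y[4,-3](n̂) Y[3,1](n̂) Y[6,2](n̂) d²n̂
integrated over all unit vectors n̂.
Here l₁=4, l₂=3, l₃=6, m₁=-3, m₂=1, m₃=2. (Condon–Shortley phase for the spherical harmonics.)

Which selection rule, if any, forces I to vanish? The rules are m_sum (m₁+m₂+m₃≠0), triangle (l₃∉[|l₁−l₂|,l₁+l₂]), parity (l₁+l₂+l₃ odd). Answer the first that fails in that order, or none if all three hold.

parity

m₁+m₂+m₃ = -3 + 1 + 2 = 0  ✓
triangle: |4−3|=1 ≤ l₃=6 ≤ 4+3=7  ✓
parity: l₁+l₂+l₃ = 13 is odd  ✗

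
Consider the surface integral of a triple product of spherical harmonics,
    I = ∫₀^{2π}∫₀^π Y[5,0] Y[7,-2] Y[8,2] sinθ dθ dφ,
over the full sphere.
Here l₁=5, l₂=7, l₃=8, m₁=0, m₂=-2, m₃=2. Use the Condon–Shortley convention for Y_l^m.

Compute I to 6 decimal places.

m-sum 0 ✓  L=20 even ✓  2≤8≤12 ✓
Π(2lᵢ+1) = 11×15×17 = 2805
triangle coeff Δ(5,7,8) = 1/814773960
Σ_t [0,4]: t=0:+1/87091200 t=1:−1/4976640 t=2:+1/2073600 t=3:−1/4976640 t=4:+1/87091200 = 1/9676800
(3j)²=360/46189 [(5 7 8; 0 0 0)], sign=+1
Σ_t [0,4]: t=0:+1/41472000 t=1:−1/4976640 t=2:+1/4354560 t=3:−1/23224320 t=4:+1/1045094400 = 1/93312000
(3j)²=32/138567 [(5 7 8; 0 -2 2)], sign=+1
⇒ 4πI² = 57600/11408683
I = (+1)√(57600/11408683/(4π)) = 0.02004419

0.020044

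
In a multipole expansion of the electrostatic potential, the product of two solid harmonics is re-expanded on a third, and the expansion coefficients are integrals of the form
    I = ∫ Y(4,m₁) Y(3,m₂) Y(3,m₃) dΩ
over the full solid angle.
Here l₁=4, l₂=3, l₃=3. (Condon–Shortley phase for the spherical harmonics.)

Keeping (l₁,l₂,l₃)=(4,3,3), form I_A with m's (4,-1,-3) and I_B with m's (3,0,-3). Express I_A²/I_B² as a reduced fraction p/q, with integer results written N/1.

2/3

l's match ⇒ only the (l;m) 3-j factors differ between A and B.
A: triangle coeff Δ(4,3,3) = 1/34650; Σ_t [0,0]: t=0:+1/1152 = 1/1152; (3j)²=1/33 [(4 3 3; 4 -1 -3)], sign=+1
B: triangle coeff Δ(4,3,3) = 1/34650; Σ_t [1,1]: t=1:−1/288 = -1/288; (3j)²=1/22 [(4 3 3; 3 0 -3)], sign=-1
I_A²/I_B² = (1/33)/(1/22) = 2/3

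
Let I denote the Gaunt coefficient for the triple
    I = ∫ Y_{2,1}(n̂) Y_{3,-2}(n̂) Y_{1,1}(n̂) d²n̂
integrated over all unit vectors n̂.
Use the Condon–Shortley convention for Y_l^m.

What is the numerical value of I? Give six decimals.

m-sum 0 ✓  L=6 even ✓  1≤1≤5 ✓
Π(2lᵢ+1) = 5×7×3 = 105
triangle coeff Δ(2,3,1) = 1/105
Σ_t [2,2]: t=2:+1/4 = 1/4
(3j)²=3/35 [(2 3 1; 0 0 0)], sign=-1
Σ_t [1,1]: t=1:−1/12 = -1/12
(3j)²=2/21 [(2 3 1; 1 -2 1)], sign=-1
⇒ 4πI² = 6/7
I = (+1)√(6/7/(4π)) = 0.26116903

0.261169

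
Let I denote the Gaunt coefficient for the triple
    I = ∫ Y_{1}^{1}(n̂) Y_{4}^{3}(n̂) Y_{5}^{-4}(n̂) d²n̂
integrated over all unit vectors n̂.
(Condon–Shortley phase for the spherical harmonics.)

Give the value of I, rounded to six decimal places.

Checks pass: Σm=0; 10 even; l₃=5∈[3,5].
(2·1+1)(2·4+1)(2·5+1) = 297
Δ: 0! 2! 8! / 11! → 1/495
sum: t=0:+1/576 = 1/576
3j²(1 4 5; 0 0 0) = Δ·Π!·Σ² = 5/99  (sign -1)
sum: t=0:+1/10080 = 1/10080
3j²(1 4 5; 1 3 -4) = Δ·Π!·Σ² = 4/55  (sign -1)
combine: 4πI² = 297·5/99·4/55 = 12/11
take √, sign +1: I = 0.29463840

0.294638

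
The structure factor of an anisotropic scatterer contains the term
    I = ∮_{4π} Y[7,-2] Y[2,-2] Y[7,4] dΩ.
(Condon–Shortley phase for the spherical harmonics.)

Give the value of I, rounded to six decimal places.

-0.163963

m-sum 0 ✓  L=16 even ✓  5≤7≤9 ✓
Π(2lᵢ+1) = 15×5×15 = 1125
triangle coeff Δ(7,2,7) = 1/185640
Σ_t [0,2]: t=0:+1/2419200 t=1:−1/518400 t=2:+1/2419200 = -1/907200
(3j)²=56/3315 [(7 2 7; 0 0 0)], sign=+1
Σ_t [0,0]: t=0:+1/8709120 = 1/8709120
(3j)²=55/3094 [(7 2 7; -2 -2 4)], sign=-1
⇒ 4πI² = 16500/48841
I = (-1)√(16500/48841/(4π)) = -0.16396259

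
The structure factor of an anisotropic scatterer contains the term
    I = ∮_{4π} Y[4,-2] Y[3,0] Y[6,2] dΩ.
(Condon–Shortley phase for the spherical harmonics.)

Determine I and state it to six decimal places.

L=13 odd ⇒ parity kills the (l;000) factor ⇒ I = 0

0.000000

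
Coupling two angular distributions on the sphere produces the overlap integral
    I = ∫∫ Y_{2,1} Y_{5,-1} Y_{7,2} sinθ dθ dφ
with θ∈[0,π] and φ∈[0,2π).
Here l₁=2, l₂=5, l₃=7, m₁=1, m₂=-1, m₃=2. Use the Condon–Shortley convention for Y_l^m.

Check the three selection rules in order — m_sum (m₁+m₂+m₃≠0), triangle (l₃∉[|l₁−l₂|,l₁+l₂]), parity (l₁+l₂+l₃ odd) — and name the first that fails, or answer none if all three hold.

m₁+m₂+m₃ = 1 − 1 + 2 = 2  ✗
triangle: |2−5|=3 ≤ l₃=7 ≤ 2+5=7
parity: l₁+l₂+l₃ = 14 is even

m_sum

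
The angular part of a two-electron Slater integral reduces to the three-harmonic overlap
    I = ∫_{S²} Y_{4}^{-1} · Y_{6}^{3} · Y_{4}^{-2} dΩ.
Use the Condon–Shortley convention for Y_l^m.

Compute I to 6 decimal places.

Checks pass: Σm=0; 14 even; l₃=4∈[2,10].
(2·4+1)(2·6+1)(2·4+1) = 1053
Δ: 6! 2! 6! / 15! → 1/1261260
sum: t=2:+1/4608 t=3:−1/1296 t=4:+1/4608 = -7/20736
3j²(4 6 4; 0 0 0) = Δ·Π!·Σ² = 20/1287  (sign -1)
sum: t=3:−1/51840 t=4:+1/5760 t=5:−1/11520 = 7/103680
3j²(4 6 4; -1 3 -2) = Δ·Π!·Σ² = 7/858  (sign +1)
combine: 4πI² = 1053·20/1287·7/858 = 210/1573
take √, sign -1: I = -0.10307192

-0.103072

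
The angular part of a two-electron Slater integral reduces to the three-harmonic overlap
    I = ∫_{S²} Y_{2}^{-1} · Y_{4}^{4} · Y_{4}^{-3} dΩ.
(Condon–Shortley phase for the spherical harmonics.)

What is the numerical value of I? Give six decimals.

Checks pass: Σm=0; 10 even; l₃=4∈[2,6].
(2·2+1)(2·4+1)(2·4+1) = 405
Δ: 2! 2! 6! / 11! → 1/13860
sum: t=0:+1/192 t=1:−1/36 t=2:+1/192 = -5/288
3j²(2 4 4; 0 0 0) = Δ·Π!·Σ² = 20/693  (sign -1)
sum: t=2:+1/1440 = 1/1440
3j²(2 4 4; -1 4 -3) = Δ·Π!·Σ² = 7/165  (sign -1)
combine: 4πI² = 405·20/693·7/165 = 60/121
take √, sign +1: I = 0.19864517

0.198645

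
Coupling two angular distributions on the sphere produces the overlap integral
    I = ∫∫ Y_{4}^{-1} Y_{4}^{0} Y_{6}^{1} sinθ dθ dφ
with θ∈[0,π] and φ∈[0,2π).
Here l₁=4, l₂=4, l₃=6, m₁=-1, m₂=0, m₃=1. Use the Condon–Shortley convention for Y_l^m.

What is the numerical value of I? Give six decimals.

m-sum 0 ✓  L=14 even ✓  0≤6≤8 ✓
Π(2lᵢ+1) = 9×9×13 = 1053
triangle coeff Δ(4,4,6) = 1/1261260
Σ_t [0,2]: t=0:+1/4608 t=1:−1/1296 t=2:+1/4608 = -7/20736
(3j)²=20/1287 [(4 4 6; 0 0 0)], sign=-1
Σ_t [0,2]: t=0:+1/11520 t=1:−1/1728 t=2:+1/3456 = -7/34560
(3j)²=7/858 [(4 4 6; -1 0 1)], sign=+1
⇒ 4πI² = 210/1573
I = (-1)√(210/1573/(4π)) = -0.10307192

-0.103072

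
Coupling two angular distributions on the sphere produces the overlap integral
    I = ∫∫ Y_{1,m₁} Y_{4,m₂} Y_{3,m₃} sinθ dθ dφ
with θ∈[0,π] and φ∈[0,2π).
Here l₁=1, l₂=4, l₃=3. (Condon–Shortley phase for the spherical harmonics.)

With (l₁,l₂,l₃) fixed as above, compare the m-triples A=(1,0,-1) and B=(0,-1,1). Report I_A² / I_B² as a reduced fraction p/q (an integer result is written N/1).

l's match ⇒ only the (l;m) 3-j factors differ between A and B.
A: triangle coeff Δ(1,4,3) = 1/252; Σ_t [0,0]: t=0:+1/96 = 1/96; (3j)²=1/42 [(1 4 3; 1 0 -1)], sign=+1
B: triangle coeff Δ(1,4,3) = 1/252; Σ_t [1,1]: t=1:−1/48 = -1/48; (3j)²=5/84 [(1 4 3; 0 -1 1)], sign=-1
I_A²/I_B² = (1/42)/(5/84) = 2/5

2/5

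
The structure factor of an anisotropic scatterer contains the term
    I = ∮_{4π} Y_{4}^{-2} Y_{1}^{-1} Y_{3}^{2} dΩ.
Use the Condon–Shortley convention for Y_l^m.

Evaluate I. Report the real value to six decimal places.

0.000000

m-sum = -2 − 1 + 2 = -1 ≠ 0 ⇒ I = 0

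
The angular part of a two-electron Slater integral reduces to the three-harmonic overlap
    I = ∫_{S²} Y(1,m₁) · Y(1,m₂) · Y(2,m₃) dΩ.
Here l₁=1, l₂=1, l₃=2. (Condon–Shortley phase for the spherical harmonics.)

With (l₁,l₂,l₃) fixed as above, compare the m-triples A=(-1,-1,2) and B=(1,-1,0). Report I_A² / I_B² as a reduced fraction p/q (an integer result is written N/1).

l's match ⇒ only the (l;m) 3-j factors differ between A and B.
A: triangle coeff Δ(1,1,2) = 1/30; Σ_t [0,0]: t=0:+1/4 = 1/4; (3j)²=1/5 [(1 1 2; -1 -1 2)], sign=+1
B: triangle coeff Δ(1,1,2) = 1/30; Σ_t [0,0]: t=0:+1/4 = 1/4; (3j)²=1/30 [(1 1 2; 1 -1 0)], sign=+1
I_A²/I_B² = (1/5)/(1/30) = 6/1

6/1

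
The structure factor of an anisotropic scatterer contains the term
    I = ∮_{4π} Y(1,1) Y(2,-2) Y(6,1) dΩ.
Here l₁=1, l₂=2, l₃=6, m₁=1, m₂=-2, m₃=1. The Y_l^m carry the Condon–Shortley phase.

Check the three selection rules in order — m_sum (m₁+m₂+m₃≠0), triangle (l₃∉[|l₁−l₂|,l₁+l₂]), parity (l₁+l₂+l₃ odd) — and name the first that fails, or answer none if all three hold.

triangle

m₁+m₂+m₃ = 1 − 2 + 1 = 0  ✓
triangle: |1−2|=1 ≤ l₃=6 ≤ 1+2=3  ✗
parity: l₁+l₂+l₃ = 9 is odd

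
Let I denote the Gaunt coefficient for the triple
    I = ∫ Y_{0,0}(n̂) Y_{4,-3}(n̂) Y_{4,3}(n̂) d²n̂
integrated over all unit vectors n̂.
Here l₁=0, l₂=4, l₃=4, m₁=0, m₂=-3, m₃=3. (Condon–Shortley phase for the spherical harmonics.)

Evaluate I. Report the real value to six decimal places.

m-sum 0 ✓  L=8 even ✓  4≤4≤4 ✓
Π(2lᵢ+1) = 1×9×9 = 81
triangle coeff Δ(0,4,4) = 1/9
Σ_t [0,0]: t=0:+1/576 = 1/576
(3j)²=1/9 [(0 4 4; 0 0 0)], sign=+1
Σ_t [0,0]: t=0:+1/5040 = 1/5040
(3j)²=1/9 [(0 4 4; 0 -3 3)], sign=-1
⇒ 4πI² = 1/1
I = (-1)√(1/1/(4π)) = -0.28209479

-0.282095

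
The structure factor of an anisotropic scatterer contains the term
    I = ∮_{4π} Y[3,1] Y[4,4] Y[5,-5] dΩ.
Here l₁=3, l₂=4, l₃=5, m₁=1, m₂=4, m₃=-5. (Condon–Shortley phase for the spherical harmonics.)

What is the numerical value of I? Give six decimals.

0.189625

Checks pass: Σm=0; 12 even; l₃=5∈[1,7].
(2·3+1)(2·4+1)(2·5+1) = 693
Δ: 2! 4! 6! / 13! → 1/180180
sum: t=0:+1/576 t=1:−1/144 t=2:+1/576 = -1/288
3j²(3 4 5; 0 0 0) = Δ·Π!·Σ² = 20/1001  (sign +1)
sum: t=2:+1/34560 = 1/34560
3j²(3 4 5; 1 4 -5) = Δ·Π!·Σ² = 14/429  (sign +1)
combine: 4πI² = 693·20/1001·14/429 = 840/1859
take √, sign +1: I = 0.18962475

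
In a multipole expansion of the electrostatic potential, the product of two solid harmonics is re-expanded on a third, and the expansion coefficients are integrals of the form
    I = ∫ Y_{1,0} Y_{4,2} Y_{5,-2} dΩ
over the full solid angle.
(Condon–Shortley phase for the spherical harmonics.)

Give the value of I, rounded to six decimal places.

0.225034

Rules hold: Σm=0, L=10 even, 3≤5≤5.
N = 3·9·11 = 297
Δ = 0!·2!·8!/11! = 1/495
Racah Σ t=0..0: t=0:+1/576 = 1/576
⇒ 3j(1 4 5; 0 0 0)² = 5/99, sgn -1
Racah Σ t=0..0: t=0:+1/1440 = 1/1440
⇒ 3j(1 4 5; 0 2 -2)² = 7/165, sgn -1
4πI² = N·(3j₀)²·(3jₘ)² = 7/11
I = +1·√(0.636364/4π) = 0.22503380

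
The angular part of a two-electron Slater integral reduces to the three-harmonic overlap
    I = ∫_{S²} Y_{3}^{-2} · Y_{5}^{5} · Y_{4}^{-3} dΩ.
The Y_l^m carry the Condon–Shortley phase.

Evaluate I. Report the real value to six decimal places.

Rules hold: Σm=0, L=12 even, 2≤4≤8.
N = 7·11·9 = 693
Δ = 4!·2!·6!/13! = 1/180180
Racah Σ t=1..3: t=1:−1/576 t=2:+1/144 t=3:−1/576 = 1/288
⇒ 3j(3 5 4; 0 0 0)² = 20/1001, sgn +1
Racah Σ t=4..4: t=4:+1/17280 = 1/17280
⇒ 3j(3 5 4; -2 5 -3)² = 35/858, sgn -1
4πI² = N·(3j₀)²·(3jₘ)² = 1050/1859
I = -1·√(0.56482/4π) = -0.21200691

-0.212007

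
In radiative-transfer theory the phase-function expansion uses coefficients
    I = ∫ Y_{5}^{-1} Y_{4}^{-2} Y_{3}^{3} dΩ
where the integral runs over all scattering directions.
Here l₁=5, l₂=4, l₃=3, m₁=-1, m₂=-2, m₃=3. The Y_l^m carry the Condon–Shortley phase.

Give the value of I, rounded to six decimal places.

0.143662

Checks pass: Σm=0; 12 even; l₃=3∈[1,9].
(2·5+1)(2·4+1)(2·3+1) = 693
Δ: 6! 4! 2! / 13! → 1/180180
sum: t=2:+1/576 t=3:−1/144 t=4:+1/576 = -1/288
3j²(5 4 3; 0 0 0) = Δ·Π!·Σ² = 20/1001  (sign +1)
sum: t=2:+1/2304 = 1/2304
3j²(5 4 3; -1 -2 3) = Δ·Π!·Σ² = 75/4004  (sign +1)
combine: 4πI² = 693·20/1001·75/4004 = 3375/13013
take √, sign +1: I = 0.14366244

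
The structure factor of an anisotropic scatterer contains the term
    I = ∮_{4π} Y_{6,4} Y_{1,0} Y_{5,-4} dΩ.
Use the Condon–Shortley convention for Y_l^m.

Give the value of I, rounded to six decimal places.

Checks pass: Σm=0; 12 even; l₃=5∈[5,7].
(2·6+1)(2·1+1)(2·5+1) = 429
Δ: 2! 10! 0! / 13! → 1/858
sum: t=1:−1/14400 = -1/14400
3j²(6 1 5; 0 0 0) = Δ·Π!·Σ² = 6/143  (sign +1)
sum: t=1:−1/362880 = -1/362880
3j²(6 1 5; 4 0 -4) = Δ·Π!·Σ² = 10/429  (sign +1)
combine: 4πI² = 429·6/143·10/429 = 60/143
take √, sign +1: I = 0.18272698

0.182727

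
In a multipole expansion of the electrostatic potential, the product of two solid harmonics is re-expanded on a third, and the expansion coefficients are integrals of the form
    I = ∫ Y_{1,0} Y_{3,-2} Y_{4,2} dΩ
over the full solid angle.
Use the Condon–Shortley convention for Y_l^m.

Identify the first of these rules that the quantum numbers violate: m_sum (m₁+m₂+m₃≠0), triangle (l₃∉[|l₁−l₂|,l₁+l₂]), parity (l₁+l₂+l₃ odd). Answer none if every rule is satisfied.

m₁+m₂+m₃ = 0 − 2 + 2 = 0  ✓
triangle: |1−3|=2 ≤ l₃=4 ≤ 1+3=4  ✓
parity: l₁+l₂+l₃ = 8 is even  ✓

none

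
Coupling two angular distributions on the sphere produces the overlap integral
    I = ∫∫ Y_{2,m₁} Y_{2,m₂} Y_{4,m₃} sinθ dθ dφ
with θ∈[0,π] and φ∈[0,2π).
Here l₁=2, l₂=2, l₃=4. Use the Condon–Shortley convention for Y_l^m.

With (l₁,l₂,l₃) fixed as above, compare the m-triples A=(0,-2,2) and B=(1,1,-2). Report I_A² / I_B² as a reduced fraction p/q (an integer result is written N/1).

Same 2,2,4: normalisation and zero-m 3j drop out of the ratio.
A: Δ: 0! 4! 4! / 9! → 1/630; sum: t=0:+1/96 = 1/96; 3j²(2 2 4; 0 -2 2) = Δ·Π!·Σ² = 1/42  (sign +1)
B: Δ: 0! 4! 4! / 9! → 1/630; sum: t=0:+1/36 = 1/36; 3j²(2 2 4; 1 1 -2) = Δ·Π!·Σ² = 4/63  (sign +1)
I_A²/I_B² = (1/42)/(4/63) = 3/8

3/8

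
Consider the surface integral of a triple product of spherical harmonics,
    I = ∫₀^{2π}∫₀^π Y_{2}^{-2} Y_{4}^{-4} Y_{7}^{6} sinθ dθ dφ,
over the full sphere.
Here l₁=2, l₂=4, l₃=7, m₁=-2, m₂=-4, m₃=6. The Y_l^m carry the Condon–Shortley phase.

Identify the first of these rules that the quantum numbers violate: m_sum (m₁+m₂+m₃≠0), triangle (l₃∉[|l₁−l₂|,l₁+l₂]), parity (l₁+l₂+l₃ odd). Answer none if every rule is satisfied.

triangle

m₁+m₂+m₃ = -2 − 4 + 6 = 0  ✓
triangle: |2−4|=2 ≤ l₃=7 ≤ 2+4=6  ✗
parity: l₁+l₂+l₃ = 13 is odd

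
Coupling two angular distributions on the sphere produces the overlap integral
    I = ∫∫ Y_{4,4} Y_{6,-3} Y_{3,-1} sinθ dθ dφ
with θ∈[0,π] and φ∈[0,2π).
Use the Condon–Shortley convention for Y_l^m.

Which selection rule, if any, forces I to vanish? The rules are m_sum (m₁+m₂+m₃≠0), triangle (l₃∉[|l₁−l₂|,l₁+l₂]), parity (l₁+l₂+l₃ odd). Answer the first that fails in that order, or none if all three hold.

parity

m₁+m₂+m₃ = 4 − 3 − 1 = 0  ✓
triangle: |4−6|=2 ≤ l₃=3 ≤ 4+6=10  ✓
parity: l₁+l₂+l₃ = 13 is odd  ✗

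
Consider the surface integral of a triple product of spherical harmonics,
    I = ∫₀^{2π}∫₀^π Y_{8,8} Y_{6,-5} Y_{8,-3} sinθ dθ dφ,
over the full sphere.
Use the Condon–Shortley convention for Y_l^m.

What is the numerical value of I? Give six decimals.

0.074165

Rules hold: Σm=0, L=22 even, 2≤8≤14.
N = 17·13·17 = 3757
Δ = 6!·10!·6!/23! = 1/13742520792
Racah Σ t=0..6: t=0:+1/41803776000 t=1:−1/435456000 t=2:+1/39813120 t=3:−1/18662400 t=4:+1/39813120 t=5:−1/435456000 t=6:+1/41803776000 = -11/1393459200
⇒ 3j(8 6 8; 0 0 0)² = 600/96577, sgn -1
Racah Σ t=0..0: t=0:+1/313528320000 = 1/313528320000
⇒ 3j(8 6 8; 8 -5 -3)² = 22/7429, sgn -1
4πI² = N·(3j₀)²·(3jₘ)² = 13200/190969
I = +1·√(0.0691212/4π) = 0.07416527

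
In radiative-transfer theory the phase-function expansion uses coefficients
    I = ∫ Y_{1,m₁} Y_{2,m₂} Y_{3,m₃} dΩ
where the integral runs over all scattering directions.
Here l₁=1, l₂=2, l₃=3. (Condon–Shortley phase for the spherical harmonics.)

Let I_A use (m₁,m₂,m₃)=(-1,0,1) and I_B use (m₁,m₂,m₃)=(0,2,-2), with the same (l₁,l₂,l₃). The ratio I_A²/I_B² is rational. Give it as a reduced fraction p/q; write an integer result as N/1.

l's match ⇒ only the (l;m) 3-j factors differ between A and B.
A: triangle coeff Δ(1,2,3) = 1/105; Σ_t [0,0]: t=0:+1/8 = 1/8; (3j)²=2/35 [(1 2 3; -1 0 1)], sign=+1
B: triangle coeff Δ(1,2,3) = 1/105; Σ_t [0,0]: t=0:+1/24 = 1/24; (3j)²=1/21 [(1 2 3; 0 2 -2)], sign=-1
I_A²/I_B² = (2/35)/(1/21) = 6/5

6/5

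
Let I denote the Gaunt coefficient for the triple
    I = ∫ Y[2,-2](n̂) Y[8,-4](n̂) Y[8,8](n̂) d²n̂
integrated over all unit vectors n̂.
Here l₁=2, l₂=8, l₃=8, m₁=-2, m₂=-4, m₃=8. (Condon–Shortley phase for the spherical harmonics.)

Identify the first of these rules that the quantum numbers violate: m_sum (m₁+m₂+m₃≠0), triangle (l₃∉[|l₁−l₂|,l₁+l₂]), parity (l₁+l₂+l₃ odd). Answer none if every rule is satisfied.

m_sum

Σmᵢ = 2  ✗
l₃∈[|l₁−l₂|,l₁+l₂]=[6,10], have l₃=8
Σlᵢ = 18 ⇒ even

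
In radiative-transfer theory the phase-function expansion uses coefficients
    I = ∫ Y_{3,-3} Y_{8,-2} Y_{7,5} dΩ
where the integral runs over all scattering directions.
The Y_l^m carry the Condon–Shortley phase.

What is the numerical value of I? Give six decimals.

-0.069177

Checks pass: Σm=0; 18 even; l₃=7∈[5,11].
(2·3+1)(2·8+1)(2·7+1) = 1785
Δ: 4! 2! 12! / 19! → 1/5290740
sum: t=1:−1/7257600 t=2:+1/2073600 t=3:−1/7257600 = 1/4838400
3j²(3 8 7; 0 0 0) = Δ·Π!·Σ² = 252/20995  (sign -1)
sum: t=4:+1/348364800 = 1/348364800
3j²(3 8 7; -3 -2 5) = Δ·Π!·Σ² = 165/58786  (sign +1)
combine: 4πI² = 1785·252/20995·165/58786 = 62370/1037153
take √, sign -1: I = -0.06917697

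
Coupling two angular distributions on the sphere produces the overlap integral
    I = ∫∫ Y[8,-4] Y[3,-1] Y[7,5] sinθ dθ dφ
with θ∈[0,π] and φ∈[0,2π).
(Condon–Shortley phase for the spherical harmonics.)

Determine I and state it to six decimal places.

-0.170870

Rules hold: Σm=0, L=18 even, 5≤7≤11.
N = 17·7·15 = 1785
Δ = 4!·12!·2!/19! = 1/5290740
Racah Σ t=1..3: t=1:−1/7257600 t=2:+1/2073600 t=3:−1/7257600 = 1/4838400
⇒ 3j(8 3 7; 0 0 0)² = 252/20995, sgn -1
Racah Σ t=0..2: t=0:+1/22992076800 t=1:−1/239500800 t=2:+1/58060800 = 43/3284582400
⇒ 3j(8 3 7; -4 -1 5)² = 12943/755820, sgn +1
4πI² = N·(3j₀)²·(3jₘ)² = 1902621/5185765
I = -1·√(0.366893/4π) = -0.17086960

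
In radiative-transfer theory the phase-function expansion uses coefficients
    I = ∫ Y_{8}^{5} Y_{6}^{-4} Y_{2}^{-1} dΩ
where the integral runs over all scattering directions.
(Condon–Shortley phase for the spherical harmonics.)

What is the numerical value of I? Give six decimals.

m-sum 0 ✓  L=16 even ✓  2≤2≤14 ✓
Π(2lᵢ+1) = 17×13×5 = 1105
triangle coeff Δ(8,6,2) = 1/30940
Σ_t [6,6]: t=6:+1/2073600 = 1/2073600
(3j)²=28/1105 [(8 6 2; 0 0 0)], sign=+1
Σ_t [2,2]: t=2:+1/43545600 = 1/43545600
(3j)²=33/1190 [(8 6 2; 5 -4 -1)], sign=-1
⇒ 4πI² = 66/85
I = (-1)√(66/85/(4π)) = -0.24857507

-0.248575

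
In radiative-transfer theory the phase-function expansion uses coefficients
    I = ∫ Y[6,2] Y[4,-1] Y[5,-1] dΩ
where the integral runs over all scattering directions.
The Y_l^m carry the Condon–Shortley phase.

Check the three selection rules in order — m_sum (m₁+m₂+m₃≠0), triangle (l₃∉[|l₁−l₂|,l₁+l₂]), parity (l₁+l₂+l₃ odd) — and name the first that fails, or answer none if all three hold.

azimuthal sum: 2 − 1 − 1 = 0  ✓
2 ≤ 5 ≤ 10 (triangle on l)  ✓
L = 6 + 4 + 5 = 15 (odd)  ✗

parity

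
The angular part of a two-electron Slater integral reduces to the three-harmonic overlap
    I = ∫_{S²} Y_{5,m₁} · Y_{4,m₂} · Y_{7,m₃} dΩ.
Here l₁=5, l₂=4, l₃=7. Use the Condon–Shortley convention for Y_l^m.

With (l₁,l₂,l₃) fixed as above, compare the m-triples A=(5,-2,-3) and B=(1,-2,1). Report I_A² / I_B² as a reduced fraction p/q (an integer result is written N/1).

10125/11774

Same 5,4,7: normalisation and zero-m 3j drop out of the ratio.
A: Δ: 2! 8! 6! / 17! → 1/6126120; sum: t=0:+1/3870720 = 1/3870720; 3j²(5 4 7; 5 -2 -3) = Δ·Π!·Σ² = 675/136136  (sign +1)
B: Δ: 2! 8! 6! / 17! → 1/6126120; sum: t=0:+1/55296 t=1:−1/86400 t=2:+1/2073600 = 29/4147200; 3j²(5 4 7; 1 -2 1) = Δ·Π!·Σ² = 841/145860  (sign +1)
I_A²/I_B² = (675/136136)/(841/145860) = 10125/11774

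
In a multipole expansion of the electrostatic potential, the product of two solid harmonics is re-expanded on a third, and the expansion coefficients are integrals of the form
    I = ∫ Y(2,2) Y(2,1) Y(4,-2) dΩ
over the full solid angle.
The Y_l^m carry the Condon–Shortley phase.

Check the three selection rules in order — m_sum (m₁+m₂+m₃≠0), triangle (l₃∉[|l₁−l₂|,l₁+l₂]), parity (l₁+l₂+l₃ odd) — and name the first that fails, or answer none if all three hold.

m_sum

Σmᵢ = 1  ✗
l₃∈[|l₁−l₂|,l₁+l₂]=[0,4], have l₃=4
Σlᵢ = 8 ⇒ even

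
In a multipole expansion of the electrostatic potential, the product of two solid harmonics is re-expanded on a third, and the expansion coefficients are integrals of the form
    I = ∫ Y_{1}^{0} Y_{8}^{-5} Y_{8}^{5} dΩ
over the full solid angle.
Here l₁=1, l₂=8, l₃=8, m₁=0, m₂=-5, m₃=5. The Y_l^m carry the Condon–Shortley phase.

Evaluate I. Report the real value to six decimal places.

0.000000

Σlᵢ=17 odd — θ-integrand is odd under cosθ→−cosθ; I=0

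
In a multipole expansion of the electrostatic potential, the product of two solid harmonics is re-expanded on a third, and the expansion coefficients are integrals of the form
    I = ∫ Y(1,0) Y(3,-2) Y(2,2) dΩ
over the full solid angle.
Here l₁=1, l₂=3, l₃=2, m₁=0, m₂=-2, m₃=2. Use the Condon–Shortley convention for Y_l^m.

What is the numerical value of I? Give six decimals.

0.184674

m-sum 0 ✓  L=6 even ✓  2≤2≤4 ✓
Π(2lᵢ+1) = 3×7×5 = 105
triangle coeff Δ(1,3,2) = 1/105
Σ_t [1,1]: t=1:−1/4 = -1/4
(3j)²=3/35 [(1 3 2; 0 0 0)], sign=-1
Σ_t [1,1]: t=1:−1/24 = -1/24
(3j)²=1/21 [(1 3 2; 0 -2 2)], sign=-1
⇒ 4πI² = 3/7
I = (+1)√(3/7/(4π)) = 0.18467439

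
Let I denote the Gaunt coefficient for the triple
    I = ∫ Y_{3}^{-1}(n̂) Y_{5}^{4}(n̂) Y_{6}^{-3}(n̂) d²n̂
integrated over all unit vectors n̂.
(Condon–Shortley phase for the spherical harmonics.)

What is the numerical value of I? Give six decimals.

Checks pass: Σm=0; 14 even; l₃=6∈[2,8].
(2·3+1)(2·5+1)(2·6+1) = 1001
Δ: 2! 4! 8! / 15! → 1/675675
sum: t=0:+1/8640 t=1:−1/2304 t=2:+1/8640 = -7/34560
3j²(3 5 6; 0 0 0) = Δ·Π!·Σ² = 7/429  (sign -1)
sum: t=1:−1/241920 t=2:+1/40320 = 1/48384
3j²(3 5 6; -1 4 -3) = Δ·Π!·Σ² = 24/1001  (sign -1)
combine: 4πI² = 1001·7/429·24/1001 = 56/143
take √, sign +1: I = 0.17653103

0.176531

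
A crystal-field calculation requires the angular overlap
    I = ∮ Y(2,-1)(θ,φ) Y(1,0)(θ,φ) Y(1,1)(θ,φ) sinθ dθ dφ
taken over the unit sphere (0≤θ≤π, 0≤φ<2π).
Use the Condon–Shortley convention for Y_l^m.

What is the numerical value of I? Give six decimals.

Rules hold: Σm=0, L=4 even, 1≤1≤3.
N = 5·3·3 = 45
Δ = 2!·2!·0!/5! = 1/30
Racah Σ t=1..1: t=1:−1/1 = -1/1
⇒ 3j(2 1 1; 0 0 0)² = 2/15, sgn +1
Racah Σ t=1..1: t=1:−1/2 = -1/2
⇒ 3j(2 1 1; -1 0 1)² = 1/10, sgn -1
4πI² = N·(3j₀)²·(3jₘ)² = 3/5
I = -1·√(0.6/4π) = -0.21850969

-0.218510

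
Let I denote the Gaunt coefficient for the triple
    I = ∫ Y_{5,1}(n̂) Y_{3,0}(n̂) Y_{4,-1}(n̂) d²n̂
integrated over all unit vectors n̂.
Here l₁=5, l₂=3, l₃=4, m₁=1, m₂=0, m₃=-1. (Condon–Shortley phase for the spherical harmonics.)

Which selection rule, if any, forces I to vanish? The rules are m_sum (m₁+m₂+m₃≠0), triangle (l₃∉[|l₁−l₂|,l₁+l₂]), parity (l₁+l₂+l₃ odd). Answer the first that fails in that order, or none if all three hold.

Σmᵢ = 0  ✓
l₃∈[|l₁−l₂|,l₁+l₂]=[2,8], have l₃=4  ✓
Σlᵢ = 12 ⇒ even  ✓

none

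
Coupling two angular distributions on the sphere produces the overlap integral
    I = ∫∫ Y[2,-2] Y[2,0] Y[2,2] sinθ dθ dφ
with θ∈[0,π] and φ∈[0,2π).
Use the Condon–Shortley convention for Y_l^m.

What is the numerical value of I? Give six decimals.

-0.180224

m-sum 0 ✓  L=6 even ✓  0≤2≤4 ✓
Π(2lᵢ+1) = 5×5×5 = 125
triangle coeff Δ(2,2,2) = 1/630
Σ_t [0,2]: t=0:+1/8 t=1:−1/1 t=2:+1/8 = -3/4
(3j)²=2/35 [(2 2 2; 0 0 0)], sign=-1
Σ_t [2,2]: t=2:+1/8 = 1/8
(3j)²=2/35 [(2 2 2; -2 0 2)], sign=+1
⇒ 4πI² = 20/49
I = (-1)√(20/49/(4π)) = -0.18022375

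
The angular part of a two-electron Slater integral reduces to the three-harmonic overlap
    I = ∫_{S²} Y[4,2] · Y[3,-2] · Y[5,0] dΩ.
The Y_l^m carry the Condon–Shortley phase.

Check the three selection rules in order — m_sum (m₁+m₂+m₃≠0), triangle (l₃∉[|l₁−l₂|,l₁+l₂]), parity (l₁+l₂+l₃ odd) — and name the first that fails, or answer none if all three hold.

none

azimuthal sum: 2 − 2 + 0 = 0  ✓
1 ≤ 5 ≤ 7 (triangle on l)  ✓
L = 4 + 3 + 5 = 12 (even)  ✓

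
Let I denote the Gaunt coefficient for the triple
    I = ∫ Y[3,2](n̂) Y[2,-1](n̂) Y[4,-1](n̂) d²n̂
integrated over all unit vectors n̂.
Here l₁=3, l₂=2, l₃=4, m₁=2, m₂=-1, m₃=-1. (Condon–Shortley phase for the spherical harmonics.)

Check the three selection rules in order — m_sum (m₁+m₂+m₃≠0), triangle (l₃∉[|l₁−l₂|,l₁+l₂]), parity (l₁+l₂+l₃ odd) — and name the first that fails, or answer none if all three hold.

m₁+m₂+m₃ = 2 − 1 − 1 = 0  ✓
triangle: |3−2|=1 ≤ l₃=4 ≤ 3+2=5  ✓
parity: l₁+l₂+l₃ = 9 is odd  ✗

parity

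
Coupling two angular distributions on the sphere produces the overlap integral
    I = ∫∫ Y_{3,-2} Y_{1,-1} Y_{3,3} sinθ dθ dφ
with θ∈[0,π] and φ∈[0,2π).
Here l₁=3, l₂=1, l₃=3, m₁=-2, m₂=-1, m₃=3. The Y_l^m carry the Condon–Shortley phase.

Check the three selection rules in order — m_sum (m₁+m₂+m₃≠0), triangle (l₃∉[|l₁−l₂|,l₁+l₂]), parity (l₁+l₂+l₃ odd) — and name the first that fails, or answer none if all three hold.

azimuthal sum: -2 − 1 + 3 = 0  ✓
2 ≤ 3 ≤ 4 (triangle on l)  ✓
L = 3 + 1 + 3 = 7 (odd)  ✗

parity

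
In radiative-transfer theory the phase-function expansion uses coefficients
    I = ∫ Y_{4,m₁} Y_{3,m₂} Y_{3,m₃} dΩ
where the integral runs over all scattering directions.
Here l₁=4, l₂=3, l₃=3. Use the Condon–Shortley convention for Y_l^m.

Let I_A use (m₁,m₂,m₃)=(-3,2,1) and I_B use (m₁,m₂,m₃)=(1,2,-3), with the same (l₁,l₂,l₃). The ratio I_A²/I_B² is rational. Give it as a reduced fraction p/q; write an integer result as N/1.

7/15

Same 4,3,3: normalisation and zero-m 3j drop out of the ratio.
A: Δ: 4! 4! 2! / 11! → 1/34650; sum: t=3:−1/288 t=4:+1/144 = 1/288; 3j²(4 3 3; -3 2 1) = Δ·Π!·Σ² = 1/99  (sign +1)
B: Δ: 4! 4! 2! / 11! → 1/34650; sum: t=3:−1/288 = -1/288; 3j²(4 3 3; 1 2 -3) = Δ·Π!·Σ² = 5/231  (sign -1)
I_A²/I_B² = (1/99)/(5/231) = 7/15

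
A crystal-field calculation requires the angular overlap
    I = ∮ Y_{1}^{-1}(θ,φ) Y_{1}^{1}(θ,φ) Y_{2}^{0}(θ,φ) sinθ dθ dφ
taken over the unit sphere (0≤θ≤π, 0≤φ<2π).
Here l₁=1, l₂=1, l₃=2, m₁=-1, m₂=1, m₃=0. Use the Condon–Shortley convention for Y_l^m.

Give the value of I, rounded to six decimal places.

0.126157

Checks pass: Σm=0; 4 even; l₃=2∈[0,2].
(2·1+1)(2·1+1)(2·2+1) = 45
Δ: 0! 2! 2! / 5! → 1/30
sum: t=0:+1/1 = 1/1
3j²(1 1 2; 0 0 0) = Δ·Π!·Σ² = 2/15  (sign +1)
sum: t=0:+1/4 = 1/4
3j²(1 1 2; -1 1 0) = Δ·Π!·Σ² = 1/30  (sign +1)
combine: 4πI² = 45·2/15·1/30 = 1/5
take √, sign +1: I = 0.12615663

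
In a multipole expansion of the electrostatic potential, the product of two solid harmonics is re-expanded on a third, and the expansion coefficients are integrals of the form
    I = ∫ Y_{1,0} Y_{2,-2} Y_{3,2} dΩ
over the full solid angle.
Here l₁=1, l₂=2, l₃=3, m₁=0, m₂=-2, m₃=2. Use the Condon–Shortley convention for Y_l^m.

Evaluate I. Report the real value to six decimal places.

Checks pass: Σm=0; 6 even; l₃=3∈[1,3].
(2·1+1)(2·2+1)(2·3+1) = 105
Δ: 0! 2! 4! / 7! → 1/105
sum: t=0:+1/4 = 1/4
3j²(1 2 3; 0 0 0) = Δ·Π!·Σ² = 3/35  (sign -1)
sum: t=0:+1/24 = 1/24
3j²(1 2 3; 0 -2 2) = Δ·Π!·Σ² = 1/21  (sign -1)
combine: 4πI² = 105·3/35·1/21 = 3/7
take √, sign +1: I = 0.18467439

0.184674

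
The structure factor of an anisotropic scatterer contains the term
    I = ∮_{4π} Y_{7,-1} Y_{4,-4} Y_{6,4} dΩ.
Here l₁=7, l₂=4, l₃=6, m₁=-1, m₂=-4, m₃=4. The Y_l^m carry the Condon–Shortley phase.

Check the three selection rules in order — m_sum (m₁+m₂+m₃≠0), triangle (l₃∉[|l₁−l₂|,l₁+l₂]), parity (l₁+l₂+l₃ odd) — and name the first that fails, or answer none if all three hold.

Σmᵢ = -1  ✗
l₃∈[|l₁−l₂|,l₁+l₂]=[3,11], have l₃=6
Σlᵢ = 17 ⇒ odd

m_sum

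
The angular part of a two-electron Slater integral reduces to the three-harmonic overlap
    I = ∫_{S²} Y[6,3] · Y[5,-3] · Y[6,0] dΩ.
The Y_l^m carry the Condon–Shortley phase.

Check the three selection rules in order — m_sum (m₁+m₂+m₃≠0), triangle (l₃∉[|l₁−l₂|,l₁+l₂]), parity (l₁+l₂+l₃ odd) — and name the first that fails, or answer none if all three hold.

parity

azimuthal sum: 3 − 3 + 0 = 0  ✓
1 ≤ 6 ≤ 11 (triangle on l)  ✓
L = 6 + 5 + 6 = 17 (odd)  ✗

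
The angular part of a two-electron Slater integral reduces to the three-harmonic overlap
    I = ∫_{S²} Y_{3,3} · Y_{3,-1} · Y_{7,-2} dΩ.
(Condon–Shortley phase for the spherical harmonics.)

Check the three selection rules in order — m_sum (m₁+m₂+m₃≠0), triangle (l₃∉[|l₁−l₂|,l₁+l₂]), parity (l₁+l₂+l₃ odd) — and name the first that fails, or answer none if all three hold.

triangle

Σmᵢ = 0  ✓
l₃∈[|l₁−l₂|,l₁+l₂]=[0,6], have l₃=7  ✗
Σlᵢ = 13 ⇒ odd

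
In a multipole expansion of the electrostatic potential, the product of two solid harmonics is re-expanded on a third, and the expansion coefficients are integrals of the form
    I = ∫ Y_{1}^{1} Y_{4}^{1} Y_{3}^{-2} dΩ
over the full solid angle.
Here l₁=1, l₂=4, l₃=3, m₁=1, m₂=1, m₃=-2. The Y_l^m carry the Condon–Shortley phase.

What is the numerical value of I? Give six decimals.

-0.106622

Rules hold: Σm=0, L=8 even, 3≤3≤5.
N = 3·9·7 = 189
Δ = 2!·0!·6!/9! = 1/252
Racah Σ t=1..1: t=1:−1/36 = -1/36
⇒ 3j(1 4 3; 0 0 0)² = 4/63, sgn +1
Racah Σ t=0..0: t=0:+1/240 = 1/240
⇒ 3j(1 4 3; 1 1 -2)² = 1/84, sgn -1
4πI² = N·(3j₀)²·(3jₘ)² = 1/7
I = -1·√(0.142857/4π) = -0.10662181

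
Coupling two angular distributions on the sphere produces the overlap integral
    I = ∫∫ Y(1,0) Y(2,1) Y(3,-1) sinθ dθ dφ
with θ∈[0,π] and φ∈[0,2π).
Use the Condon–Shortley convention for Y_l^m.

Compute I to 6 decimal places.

-0.233597

Checks pass: Σm=0; 6 even; l₃=3∈[1,3].
(2·1+1)(2·2+1)(2·3+1) = 105
Δ: 0! 2! 4! / 7! → 1/105
sum: t=0:+1/4 = 1/4
3j²(1 2 3; 0 0 0) = Δ·Π!·Σ² = 3/35  (sign -1)
sum: t=0:+1/6 = 1/6
3j²(1 2 3; 0 1 -1) = Δ·Π!·Σ² = 8/105  (sign +1)
combine: 4πI² = 105·3/35·8/105 = 24/35
take √, sign -1: I = -0.23359668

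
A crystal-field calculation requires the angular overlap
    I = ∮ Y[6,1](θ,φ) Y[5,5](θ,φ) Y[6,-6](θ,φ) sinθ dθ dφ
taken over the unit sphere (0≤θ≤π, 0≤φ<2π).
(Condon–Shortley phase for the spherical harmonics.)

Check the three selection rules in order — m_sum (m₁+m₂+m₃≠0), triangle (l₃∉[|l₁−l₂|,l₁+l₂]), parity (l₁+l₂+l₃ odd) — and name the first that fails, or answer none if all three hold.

m₁+m₂+m₃ = 1 + 5 − 6 = 0  ✓
triangle: |6−5|=1 ≤ l₃=6 ≤ 6+5=11  ✓
parity: l₁+l₂+l₃ = 17 is odd  ✗

parity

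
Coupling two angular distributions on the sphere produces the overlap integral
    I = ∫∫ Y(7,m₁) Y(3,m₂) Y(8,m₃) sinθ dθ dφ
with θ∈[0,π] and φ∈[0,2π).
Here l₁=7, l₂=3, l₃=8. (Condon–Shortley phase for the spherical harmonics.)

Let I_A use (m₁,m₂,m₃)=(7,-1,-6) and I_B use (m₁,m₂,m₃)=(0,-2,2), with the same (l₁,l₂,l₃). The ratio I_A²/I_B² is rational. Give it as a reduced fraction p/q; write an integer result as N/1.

1183/625

Shared (l₁,l₂,l₃)=(7,3,8): N and (l;000)² cancel in I_A²/I_B².
A: Δ = 2!·12!·4!/19! = 1/5290740; Racah Σ t=0..0: t=0:+1/3832012800 = 1/3832012800; ⇒ 3j(7 3 8; 7 -1 -6)² = 91/9690, sgn +1
B: Δ = 2!·12!·4!/19! = 1/5290740; Racah Σ t=0..1: t=0:+1/7257600 t=1:−1/12441600 = 1/17418240; ⇒ 3j(7 3 8; 0 -2 2)² = 125/25194, sgn +1
I_A²/I_B² = (91/9690)/(125/25194) = 1183/625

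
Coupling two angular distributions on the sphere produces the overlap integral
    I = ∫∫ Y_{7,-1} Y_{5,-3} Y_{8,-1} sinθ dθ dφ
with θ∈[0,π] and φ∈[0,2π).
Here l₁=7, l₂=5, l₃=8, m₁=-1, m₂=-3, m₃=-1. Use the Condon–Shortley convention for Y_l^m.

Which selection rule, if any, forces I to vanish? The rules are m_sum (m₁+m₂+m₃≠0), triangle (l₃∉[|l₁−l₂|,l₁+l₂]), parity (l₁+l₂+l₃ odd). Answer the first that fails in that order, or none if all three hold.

azimuthal sum: -1 − 3 − 1 = -5  ✗
2 ≤ 8 ≤ 12 (triangle on l)
L = 7 + 5 + 8 = 20 (even)

m_sum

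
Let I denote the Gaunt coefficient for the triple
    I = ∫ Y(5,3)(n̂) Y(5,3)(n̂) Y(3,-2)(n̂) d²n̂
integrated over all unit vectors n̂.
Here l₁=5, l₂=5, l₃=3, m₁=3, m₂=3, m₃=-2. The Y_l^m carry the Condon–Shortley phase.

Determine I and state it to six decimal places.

3 + 3 − 2 = 4 ≠ 0: azimuthal integral kills it; I = 0

0.000000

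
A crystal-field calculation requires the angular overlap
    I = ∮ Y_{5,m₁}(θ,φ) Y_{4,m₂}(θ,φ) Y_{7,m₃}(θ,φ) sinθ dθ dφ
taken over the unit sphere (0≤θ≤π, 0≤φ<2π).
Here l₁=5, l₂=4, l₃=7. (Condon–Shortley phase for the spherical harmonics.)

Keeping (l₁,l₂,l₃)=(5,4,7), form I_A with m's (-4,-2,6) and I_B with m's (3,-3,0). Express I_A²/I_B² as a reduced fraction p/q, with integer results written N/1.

3861/17689

Same 5,4,7: normalisation and zero-m 3j drop out of the ratio.
A: Δ: 2! 8! 6! / 17! → 1/6126120; sum: t=1:−1/4838400 t=2:+1/7257600 = -1/14515200; 3j²(5 4 7; -4 -2 6) = Δ·Π!·Σ² = 3/1190  (sign +1)
B: Δ: 2! 8! 6! / 17! → 1/6126120; sum: t=0:+1/345600 t=1:−1/3628800 = 19/7257600; 3j²(5 4 7; 3 -3 0) = Δ·Π!·Σ² = 2527/218790  (sign -1)
I_A²/I_B² = (3/1190)/(2527/218790) = 3861/17689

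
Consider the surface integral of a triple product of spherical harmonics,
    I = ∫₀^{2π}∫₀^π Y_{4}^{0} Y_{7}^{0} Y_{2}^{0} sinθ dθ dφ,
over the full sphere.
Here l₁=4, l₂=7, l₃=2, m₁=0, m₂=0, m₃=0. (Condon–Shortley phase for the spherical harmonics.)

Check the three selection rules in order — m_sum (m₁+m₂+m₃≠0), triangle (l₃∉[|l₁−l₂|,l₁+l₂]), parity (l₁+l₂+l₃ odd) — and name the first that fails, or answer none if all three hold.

triangle

azimuthal sum: 0 + 0 + 0 = 0  ✓
3 ≤ 2 ≤ 11 (triangle on l)  ✗
L = 4 + 7 + 2 = 13 (odd)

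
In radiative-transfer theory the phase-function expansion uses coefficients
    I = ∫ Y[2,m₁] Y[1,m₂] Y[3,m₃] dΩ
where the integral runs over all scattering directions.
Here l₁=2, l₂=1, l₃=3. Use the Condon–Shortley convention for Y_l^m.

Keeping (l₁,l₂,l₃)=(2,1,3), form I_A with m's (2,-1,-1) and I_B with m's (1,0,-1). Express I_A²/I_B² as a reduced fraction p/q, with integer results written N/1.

Shared (l₁,l₂,l₃)=(2,1,3): N and (l;000)² cancel in I_A²/I_B².
A: Δ = 0!·4!·2!/7! = 1/105; Racah Σ t=0..0: t=0:+1/48 = 1/48; ⇒ 3j(2 1 3; 2 -1 -1)² = 1/105, sgn +1
B: Δ = 0!·4!·2!/7! = 1/105; Racah Σ t=0..0: t=0:+1/6 = 1/6; ⇒ 3j(2 1 3; 1 0 -1)² = 8/105, sgn +1
I_A²/I_B² = (1/105)/(8/105) = 1/8

1/8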